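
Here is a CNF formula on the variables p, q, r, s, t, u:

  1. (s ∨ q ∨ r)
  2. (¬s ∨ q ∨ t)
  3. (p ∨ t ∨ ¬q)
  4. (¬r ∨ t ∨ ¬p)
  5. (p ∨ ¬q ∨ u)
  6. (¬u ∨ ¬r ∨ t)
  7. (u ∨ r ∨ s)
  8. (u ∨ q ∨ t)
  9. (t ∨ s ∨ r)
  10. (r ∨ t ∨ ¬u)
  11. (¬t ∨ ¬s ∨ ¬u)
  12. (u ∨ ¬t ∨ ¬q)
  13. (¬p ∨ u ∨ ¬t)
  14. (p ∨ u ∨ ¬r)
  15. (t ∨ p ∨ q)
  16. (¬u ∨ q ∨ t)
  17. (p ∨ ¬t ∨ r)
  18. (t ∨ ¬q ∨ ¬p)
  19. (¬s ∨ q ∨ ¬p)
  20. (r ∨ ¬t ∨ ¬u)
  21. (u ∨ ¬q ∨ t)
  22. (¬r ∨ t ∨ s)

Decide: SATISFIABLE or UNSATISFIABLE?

SATISFIABLE

Branch on p: take p = True.
Set q = True and propagate.
  then t is forced to True.
  then u is forced to True.
  then s is forced to False.
  then r is forced to True.
Every clause has at least one true literal under this assignment.
So p=True, q=True, r=True, s=False, t=True, u=True is a satisfying assignment.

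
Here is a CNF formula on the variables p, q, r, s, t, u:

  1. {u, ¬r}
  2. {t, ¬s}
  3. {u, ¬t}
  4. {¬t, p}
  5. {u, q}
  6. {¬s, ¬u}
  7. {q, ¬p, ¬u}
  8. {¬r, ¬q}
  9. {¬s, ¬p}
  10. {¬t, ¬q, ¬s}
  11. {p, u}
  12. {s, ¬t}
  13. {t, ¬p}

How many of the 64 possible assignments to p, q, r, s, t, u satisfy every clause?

The models are:
  p=F q=F r=F s=F t=F u=T
  p=F q=F r=T s=F t=F u=T
  p=F q=T r=F s=F t=F u=T
That's 3 in total.

3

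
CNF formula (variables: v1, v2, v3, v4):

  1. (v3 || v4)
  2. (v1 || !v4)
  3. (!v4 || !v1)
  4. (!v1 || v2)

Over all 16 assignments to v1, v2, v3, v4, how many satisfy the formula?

Satisfying assignments:
  v1=0 v2=0 v3=1 v4=0
  v1=0 v2=1 v3=1 v4=0
  v1=1 v2=1 v3=1 v4=0
That's 3 in total.

3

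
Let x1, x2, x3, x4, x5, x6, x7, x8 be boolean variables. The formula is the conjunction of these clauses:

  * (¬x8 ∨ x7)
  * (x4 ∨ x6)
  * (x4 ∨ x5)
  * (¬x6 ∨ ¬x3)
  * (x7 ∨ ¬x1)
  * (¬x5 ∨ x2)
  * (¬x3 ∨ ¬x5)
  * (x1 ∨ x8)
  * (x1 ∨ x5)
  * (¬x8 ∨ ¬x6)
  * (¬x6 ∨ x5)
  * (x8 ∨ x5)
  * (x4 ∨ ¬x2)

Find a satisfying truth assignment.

x1=T, x2=T, x3=F, x4=T, x5=T, x6=T, x7=T, x8=F

Pure literal: x3 appears only negated; assign x3 = False.
x4 occurs only positively in the remaining clauses — set x4 = True.
Set x1 = True and propagate.
  then x7 is forced to True.
Try x2 = True.
Try x5 = True.
The remaining clauses are satisfied by x6 = True, x8 = False.
Every clause has at least one true literal under this assignment.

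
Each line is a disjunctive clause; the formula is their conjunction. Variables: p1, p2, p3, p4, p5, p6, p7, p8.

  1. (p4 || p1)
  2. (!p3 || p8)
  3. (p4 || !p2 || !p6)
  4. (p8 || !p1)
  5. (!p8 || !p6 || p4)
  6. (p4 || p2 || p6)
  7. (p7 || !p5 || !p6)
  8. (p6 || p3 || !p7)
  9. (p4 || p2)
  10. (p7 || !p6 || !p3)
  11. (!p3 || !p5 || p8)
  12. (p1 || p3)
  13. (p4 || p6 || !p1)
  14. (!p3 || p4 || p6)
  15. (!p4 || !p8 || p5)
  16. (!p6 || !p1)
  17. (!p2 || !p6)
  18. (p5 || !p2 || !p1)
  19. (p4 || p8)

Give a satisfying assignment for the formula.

p1 = F, p2 = F, p3 = T, p4 = T, p5 = T, p6 = T, p7 = T, p8 = T

Check each clause:
  1. (p4 || p1) — p4 is true.
  2. (p8 || !p3) — p8 is true.
  3. (!p6 || p4 || !p2) — p4 is true.
  4. (p8 || !p1) — p8 is true.
  5. (p4 || !p6 || !p8) — p4 is true.
  6. (p4 || p6 || p2) — p4 is true.
  7. (!p5 || p7 || !p6) — p7 is true.
  8. (!p7 || p6 || p3) — p3 is true.
  9. (p4 || p2) — p4 is true.
  10. (!p6 || !p3 || p7) — p7 is true.
  11. (p8 || !p5 || !p3) — p8 is true.
  12. (p1 || p3) — p3 is true.
  13. (!p1 || p6 || p4) — p4 is true.
  14. (p4 || !p3 || p6) — p4 is true.
  15. (!p4 || p5 || !p8) — p5 is true.
  16. (!p1 || !p6) — !p1 is true.
  17. (!p6 || !p2) — !p2 is true.
  18. (p5 || !p2 || !p1) — p5 is true.
  19. (p4 || p8) — p8 is true.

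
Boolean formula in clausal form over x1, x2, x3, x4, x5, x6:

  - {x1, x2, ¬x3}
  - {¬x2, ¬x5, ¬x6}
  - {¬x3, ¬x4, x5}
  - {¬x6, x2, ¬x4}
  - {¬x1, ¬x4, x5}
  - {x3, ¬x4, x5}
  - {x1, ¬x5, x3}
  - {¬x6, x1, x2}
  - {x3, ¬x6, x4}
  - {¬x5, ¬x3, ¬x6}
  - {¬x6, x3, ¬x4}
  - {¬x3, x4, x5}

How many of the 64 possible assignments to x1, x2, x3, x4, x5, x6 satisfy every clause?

14

Split on x3, then x4.
  x3=T, x4=T: remaining (x1,x2,x5,x6) ∈ {(F,T,T,F); (T,F,T,F); (T,T,T,F)} — 3.
  x3=T, x4=F: remaining (x1,x2,x5,x6) ∈ {(F,T,T,F); (T,F,T,F); (T,T,T,F)} — 3.
  x3=F, x4=T: remaining (x1,x2,x5,x6) ∈ {(T,F,T,F); (T,T,T,F)} — 2.
  x3=F, x4=F: x2 free; 3 ways for (x1,x5,x6) × 2^1 = 6.
Total: 3 + 3 + 2 + 6 = 14.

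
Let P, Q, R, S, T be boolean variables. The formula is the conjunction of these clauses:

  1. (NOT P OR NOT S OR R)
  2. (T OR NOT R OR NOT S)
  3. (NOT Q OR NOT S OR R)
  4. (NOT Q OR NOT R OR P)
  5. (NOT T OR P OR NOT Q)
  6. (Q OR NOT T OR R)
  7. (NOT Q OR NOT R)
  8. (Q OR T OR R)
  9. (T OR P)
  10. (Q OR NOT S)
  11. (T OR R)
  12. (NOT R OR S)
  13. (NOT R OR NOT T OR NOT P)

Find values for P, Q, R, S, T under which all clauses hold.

Branch on P: take P = True.
Set Q = True and propagate.
  then R is forced to False.
  then S is forced to False.
  then T is forced to True.
Every clause has at least one true literal under this assignment.

P=T, Q=T, R=F, S=F, T=T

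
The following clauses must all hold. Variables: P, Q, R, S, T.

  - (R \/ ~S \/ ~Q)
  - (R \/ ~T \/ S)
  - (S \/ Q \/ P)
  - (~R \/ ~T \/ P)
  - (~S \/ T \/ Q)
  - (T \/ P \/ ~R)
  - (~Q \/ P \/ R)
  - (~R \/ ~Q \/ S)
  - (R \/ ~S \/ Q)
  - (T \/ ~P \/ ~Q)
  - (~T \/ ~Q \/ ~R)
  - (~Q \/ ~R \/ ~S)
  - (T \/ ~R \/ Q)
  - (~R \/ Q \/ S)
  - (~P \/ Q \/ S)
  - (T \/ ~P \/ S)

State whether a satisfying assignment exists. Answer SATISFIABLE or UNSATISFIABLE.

SATISFIABLE

Branch on P: take P = True.
Set Q = False and propagate.
  then S is forced to True.
  then T is forced to True.
  then R is forced to True.
Every clause has at least one true literal under this assignment.
So P = T, Q = F, R = T, S = T, T = T is a satisfying assignment.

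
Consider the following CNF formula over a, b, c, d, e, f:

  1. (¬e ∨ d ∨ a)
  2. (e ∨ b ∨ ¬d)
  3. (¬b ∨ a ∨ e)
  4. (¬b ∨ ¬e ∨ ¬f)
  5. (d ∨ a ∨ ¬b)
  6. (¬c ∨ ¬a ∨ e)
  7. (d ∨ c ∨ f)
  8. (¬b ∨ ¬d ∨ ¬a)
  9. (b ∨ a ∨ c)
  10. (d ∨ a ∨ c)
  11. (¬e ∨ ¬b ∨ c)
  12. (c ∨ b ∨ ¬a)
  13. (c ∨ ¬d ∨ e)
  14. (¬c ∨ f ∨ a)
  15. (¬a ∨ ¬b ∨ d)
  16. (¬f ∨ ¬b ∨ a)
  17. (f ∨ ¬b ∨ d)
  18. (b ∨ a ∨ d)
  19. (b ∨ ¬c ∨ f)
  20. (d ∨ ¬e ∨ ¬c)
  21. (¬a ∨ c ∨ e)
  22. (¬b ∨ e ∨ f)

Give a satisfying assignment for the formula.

a = F, b = F, c = T, d = T, e = T, f = T

Check each clause:
  1. (a ∨ ¬e ∨ d) — d is true.
  2. (e ∨ b ∨ ¬d) — e is true.
  3. (¬b ∨ e ∨ a) — e is true.
  4. (¬f ∨ ¬e ∨ ¬b) — ¬b is true.
  5. (¬b ∨ a ∨ d) — d is true.
  6. (e ∨ ¬a ∨ ¬c) — e is true.
  7. (f ∨ c ∨ d) — c is true.
  8. (¬b ∨ ¬a ∨ ¬d) — ¬b is true.
  9. (b ∨ c ∨ a) — c is true.
  10. (d ∨ a ∨ c) — c is true.
  11. (¬e ∨ c ∨ ¬b) — c is true.
  12. (c ∨ b ∨ ¬a) — c is true.
  13. (e ∨ c ∨ ¬d) — c is true.
  14. (¬c ∨ f ∨ a) — f is true.
  15. (¬a ∨ d ∨ ¬b) — d is true.
  16. (¬f ∨ a ∨ ¬b) — ¬b is true.
  17. (f ∨ d ∨ ¬b) — d is true.
  18. (a ∨ d ∨ b) — d is true.
  19. (f ∨ ¬c ∨ b) — f is true.
  20. (¬c ∨ ¬e ∨ d) — d is true.
  21. (e ∨ ¬a ∨ c) — c is true.
  22. (f ∨ e ∨ ¬b) — e is true.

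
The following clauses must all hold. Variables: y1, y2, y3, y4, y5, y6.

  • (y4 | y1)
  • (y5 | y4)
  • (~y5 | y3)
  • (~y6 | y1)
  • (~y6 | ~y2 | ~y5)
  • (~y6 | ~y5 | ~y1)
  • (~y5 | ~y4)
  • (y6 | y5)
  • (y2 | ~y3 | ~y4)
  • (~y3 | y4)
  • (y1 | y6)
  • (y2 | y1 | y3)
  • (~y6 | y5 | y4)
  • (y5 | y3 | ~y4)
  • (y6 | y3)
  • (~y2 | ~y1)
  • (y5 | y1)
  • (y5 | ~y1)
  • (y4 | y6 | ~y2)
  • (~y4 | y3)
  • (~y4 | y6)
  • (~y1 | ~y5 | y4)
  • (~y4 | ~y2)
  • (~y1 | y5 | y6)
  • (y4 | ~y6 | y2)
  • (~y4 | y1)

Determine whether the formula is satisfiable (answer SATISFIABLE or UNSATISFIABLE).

UNSATISFIABLE

y4 = True:
  propagation gives y5=False, y6=True, y1=True; an empty clause results — contradiction.
y4 = False:
  propagation gives y1=True, y5=True; an empty clause results — contradiction.
Every branch closes, so no satisfying assignment exists.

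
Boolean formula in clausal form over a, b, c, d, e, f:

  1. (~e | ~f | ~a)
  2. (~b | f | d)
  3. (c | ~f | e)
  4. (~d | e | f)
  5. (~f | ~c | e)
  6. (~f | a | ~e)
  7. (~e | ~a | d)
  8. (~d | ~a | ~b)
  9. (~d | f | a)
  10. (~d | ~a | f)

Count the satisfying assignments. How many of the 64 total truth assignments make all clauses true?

The models are:
  a=0 b=0 c=0 d=0 e=0 f=0
  a=0 b=0 c=0 d=0 e=1 f=0
  a=0 b=0 c=1 d=0 e=0 f=0
  a=0 b=0 c=1 d=0 e=1 f=0
  a=1 b=0 c=0 d=0 e=0 f=0
  a=1 b=0 c=1 d=0 e=0 f=0
That's 6 in total.

6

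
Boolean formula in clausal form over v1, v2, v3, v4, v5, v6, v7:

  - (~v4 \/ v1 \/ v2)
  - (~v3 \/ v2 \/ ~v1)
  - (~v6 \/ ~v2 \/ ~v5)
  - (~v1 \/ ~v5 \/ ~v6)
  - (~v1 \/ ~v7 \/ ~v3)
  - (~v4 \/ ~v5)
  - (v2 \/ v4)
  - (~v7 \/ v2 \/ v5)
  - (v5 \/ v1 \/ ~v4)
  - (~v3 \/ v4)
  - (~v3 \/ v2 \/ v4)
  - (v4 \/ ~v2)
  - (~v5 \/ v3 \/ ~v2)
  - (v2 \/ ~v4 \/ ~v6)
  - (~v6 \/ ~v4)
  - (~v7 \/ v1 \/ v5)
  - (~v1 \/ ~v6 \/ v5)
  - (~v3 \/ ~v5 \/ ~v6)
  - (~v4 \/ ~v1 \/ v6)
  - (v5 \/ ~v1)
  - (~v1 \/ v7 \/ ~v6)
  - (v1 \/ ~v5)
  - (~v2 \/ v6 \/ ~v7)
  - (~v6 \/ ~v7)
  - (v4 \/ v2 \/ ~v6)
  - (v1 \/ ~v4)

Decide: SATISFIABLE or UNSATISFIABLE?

v1 = True:
  propagation gives v5=True, v6=False, v4=False, v2=True; an empty clause results — contradiction.
v1 = False:
  propagation gives v5=False, v4=False, v2=True; an empty clause results — contradiction.
Every branch closes, so no satisfying assignment exists.

UNSATISFIABLE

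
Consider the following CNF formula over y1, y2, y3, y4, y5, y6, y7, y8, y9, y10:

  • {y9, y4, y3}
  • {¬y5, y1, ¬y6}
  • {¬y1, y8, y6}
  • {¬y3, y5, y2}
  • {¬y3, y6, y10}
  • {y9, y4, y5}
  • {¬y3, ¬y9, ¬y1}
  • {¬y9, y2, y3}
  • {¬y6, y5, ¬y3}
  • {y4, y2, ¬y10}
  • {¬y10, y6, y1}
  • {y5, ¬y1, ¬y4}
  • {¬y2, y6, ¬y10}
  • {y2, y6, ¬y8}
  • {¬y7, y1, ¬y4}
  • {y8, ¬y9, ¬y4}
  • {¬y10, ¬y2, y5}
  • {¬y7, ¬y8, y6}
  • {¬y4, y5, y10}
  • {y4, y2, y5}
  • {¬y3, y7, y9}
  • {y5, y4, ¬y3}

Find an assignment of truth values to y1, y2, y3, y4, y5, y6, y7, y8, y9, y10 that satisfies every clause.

y1=True, y2=True, y3=False, y4=True, y5=True, y6=True, y7=True, y8=True, y9=True, y10=False

Try y1 = True.
Set y2 = True and propagate.
Set y3 = False and propagate.
For the remaining variables, y4 = True, y5 = True, y6 = True, y7 = True, y8 = True, y9 = True, y10 = False works.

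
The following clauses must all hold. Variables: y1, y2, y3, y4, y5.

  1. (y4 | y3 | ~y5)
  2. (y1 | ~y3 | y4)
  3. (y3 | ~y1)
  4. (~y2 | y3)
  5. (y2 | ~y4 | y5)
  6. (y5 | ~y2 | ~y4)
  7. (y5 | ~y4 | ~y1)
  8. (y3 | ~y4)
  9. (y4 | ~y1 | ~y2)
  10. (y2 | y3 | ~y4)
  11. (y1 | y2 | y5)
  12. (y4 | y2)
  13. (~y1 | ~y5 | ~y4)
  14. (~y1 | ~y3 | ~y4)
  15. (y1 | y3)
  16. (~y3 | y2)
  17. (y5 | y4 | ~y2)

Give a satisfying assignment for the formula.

y1=0, y2=1, y3=1, y4=1, y5=1

Try y1 = False.
  then y3 is forced to True.
  then y4 is forced to True.
  then y2 is forced to True.
  then y5 is forced to True.
Every clause has at least one true literal under this assignment.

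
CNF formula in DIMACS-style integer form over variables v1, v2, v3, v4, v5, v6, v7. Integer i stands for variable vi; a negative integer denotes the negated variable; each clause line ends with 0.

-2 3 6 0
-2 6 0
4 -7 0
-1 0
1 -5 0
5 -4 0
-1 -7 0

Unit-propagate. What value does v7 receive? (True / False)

False

Unit clause (¬v1) sets v1 = False.
(v1 ∨ ¬v5): since v1 = False, the clause reduces to (¬v5). v5 = False.
(v5 ∨ ¬v4): since v5 = False, the clause reduces to (¬v4). v4 = False.
(v4 ∨ ¬v7): since v4 = False, the clause reduces to (¬v7). v7 = False.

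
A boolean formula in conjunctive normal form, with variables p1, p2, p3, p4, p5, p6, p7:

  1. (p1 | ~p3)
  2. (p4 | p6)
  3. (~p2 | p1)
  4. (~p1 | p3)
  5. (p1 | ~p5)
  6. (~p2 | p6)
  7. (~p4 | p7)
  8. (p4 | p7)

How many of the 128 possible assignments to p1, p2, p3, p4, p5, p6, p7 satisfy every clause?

Case analysis on p1 and p4:
  p1=1, p4=1: p5 free; 3 ways for (p2,p3,p6,p7) × 2^1 = 6.
  p1=1, p4=0: remaining (p2,p3,p5,p6,p7) ∈ {(0,1,0,1,1); (0,1,1,1,1); (1,1,0,1,1); (1,1,1,1,1)} — 4.
  p1=0, p4=1: remaining (p2,p3,p5,p6,p7) ∈ {(0,0,0,0,1); (0,0,0,1,1)} — 2.
  p1=0, p4=0: remaining (p2,p3,p5,p6,p7) ∈ {(0,0,0,1,1)} — 1.
Total: 6 + 4 + 2 + 1 = 13.

13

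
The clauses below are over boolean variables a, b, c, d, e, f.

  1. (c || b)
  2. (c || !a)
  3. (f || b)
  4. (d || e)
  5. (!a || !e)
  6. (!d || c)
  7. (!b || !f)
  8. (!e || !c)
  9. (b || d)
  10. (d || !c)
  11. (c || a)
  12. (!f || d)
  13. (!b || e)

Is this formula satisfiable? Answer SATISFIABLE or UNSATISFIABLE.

Branch on a: take a = False.
  then c is forced to True.
  then e is forced to False.
  then d is forced to True.
  then b is forced to False.
  then f is forced to True.
So a=0, b=0, c=1, d=1, e=0, f=1 is a satisfying assignment.

SATISFIABLE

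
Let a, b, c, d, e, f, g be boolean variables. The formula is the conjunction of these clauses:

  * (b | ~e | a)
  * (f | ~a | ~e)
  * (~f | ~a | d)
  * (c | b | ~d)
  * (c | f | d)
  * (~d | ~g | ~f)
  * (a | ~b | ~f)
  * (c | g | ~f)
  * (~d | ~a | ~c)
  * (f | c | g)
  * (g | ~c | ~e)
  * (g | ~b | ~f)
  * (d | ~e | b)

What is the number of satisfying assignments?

21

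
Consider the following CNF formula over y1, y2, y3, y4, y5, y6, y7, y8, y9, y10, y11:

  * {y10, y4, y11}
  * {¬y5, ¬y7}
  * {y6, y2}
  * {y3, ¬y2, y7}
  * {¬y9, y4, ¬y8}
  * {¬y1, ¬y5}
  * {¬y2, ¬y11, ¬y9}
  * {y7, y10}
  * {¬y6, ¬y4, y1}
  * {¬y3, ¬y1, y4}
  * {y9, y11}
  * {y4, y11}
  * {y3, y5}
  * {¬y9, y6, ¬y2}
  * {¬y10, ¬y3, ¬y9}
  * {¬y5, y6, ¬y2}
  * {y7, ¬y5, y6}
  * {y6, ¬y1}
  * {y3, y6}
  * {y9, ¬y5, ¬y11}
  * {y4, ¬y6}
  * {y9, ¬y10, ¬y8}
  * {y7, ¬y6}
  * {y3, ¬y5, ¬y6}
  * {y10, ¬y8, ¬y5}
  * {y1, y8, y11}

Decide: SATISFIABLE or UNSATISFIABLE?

Try y1 = True.
  then y5 is forced to False.
  then y3 is forced to True.
  then y4 is forced to True.
  then y6 is forced to True.
  then y7 is forced to True.
Branch on y2: take y2 = True.
Branch on y8: take y8 = False.
For the remaining variables, y9 = False, y10 = False, y11 = True works.
So y1=T  y2=T  y3=T  y4=T  y5=F  y6=T  y7=T  y8=F  y9=F  y10=F  y11=T is a satisfying assignment.

SATISFIABLE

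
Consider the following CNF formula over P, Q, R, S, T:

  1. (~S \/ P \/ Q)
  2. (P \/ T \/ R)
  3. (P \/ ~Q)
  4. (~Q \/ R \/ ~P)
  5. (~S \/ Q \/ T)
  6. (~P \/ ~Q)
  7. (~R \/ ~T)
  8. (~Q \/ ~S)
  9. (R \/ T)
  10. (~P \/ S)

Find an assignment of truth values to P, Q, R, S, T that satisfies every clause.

P=T, Q=F, R=F, S=T, T=T

Branch on P: take P = True.
  then Q is forced to False.
  then S is forced to True.
  then T is forced to True.
  then R is forced to False.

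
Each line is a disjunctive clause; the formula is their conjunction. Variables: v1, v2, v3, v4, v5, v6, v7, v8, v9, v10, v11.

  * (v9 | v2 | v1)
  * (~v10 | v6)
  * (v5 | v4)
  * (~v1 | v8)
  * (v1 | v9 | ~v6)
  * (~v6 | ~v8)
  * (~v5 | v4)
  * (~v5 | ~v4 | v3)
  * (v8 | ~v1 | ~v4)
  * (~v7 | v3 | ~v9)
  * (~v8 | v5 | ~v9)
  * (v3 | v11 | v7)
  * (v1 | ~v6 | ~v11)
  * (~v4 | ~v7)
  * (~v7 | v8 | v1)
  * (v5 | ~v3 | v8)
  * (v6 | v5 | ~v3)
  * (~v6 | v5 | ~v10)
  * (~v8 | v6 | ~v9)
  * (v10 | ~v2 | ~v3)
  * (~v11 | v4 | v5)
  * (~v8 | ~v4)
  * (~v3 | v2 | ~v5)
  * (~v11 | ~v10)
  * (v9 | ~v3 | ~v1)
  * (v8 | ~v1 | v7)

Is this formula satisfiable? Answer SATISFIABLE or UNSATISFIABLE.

SATISFIABLE

Branch on v1: take v1 = False.
The remaining clauses are satisfied by v2 = False, v3 = False, v4 = True, v5 = False, v6 = False, v7 = False, v8 = False, v9 = True, v10 = False, v11 = True.
So v1=F, v2=F, v3=F, v4=T, v5=F, v6=F, v7=F, v8=F, v9=T, v10=F, v11=T is a satisfying assignment.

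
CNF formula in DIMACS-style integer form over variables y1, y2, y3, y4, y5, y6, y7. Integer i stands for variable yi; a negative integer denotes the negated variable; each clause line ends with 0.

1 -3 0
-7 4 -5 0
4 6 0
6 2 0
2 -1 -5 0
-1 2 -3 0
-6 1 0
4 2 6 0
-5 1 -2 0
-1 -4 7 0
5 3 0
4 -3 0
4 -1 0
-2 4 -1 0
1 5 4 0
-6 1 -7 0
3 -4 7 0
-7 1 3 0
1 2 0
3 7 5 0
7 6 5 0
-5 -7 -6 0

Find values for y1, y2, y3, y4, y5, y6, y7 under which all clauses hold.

y1 = T, y2 = T, y3 = T, y4 = T, y5 = F, y6 = T, y7 = T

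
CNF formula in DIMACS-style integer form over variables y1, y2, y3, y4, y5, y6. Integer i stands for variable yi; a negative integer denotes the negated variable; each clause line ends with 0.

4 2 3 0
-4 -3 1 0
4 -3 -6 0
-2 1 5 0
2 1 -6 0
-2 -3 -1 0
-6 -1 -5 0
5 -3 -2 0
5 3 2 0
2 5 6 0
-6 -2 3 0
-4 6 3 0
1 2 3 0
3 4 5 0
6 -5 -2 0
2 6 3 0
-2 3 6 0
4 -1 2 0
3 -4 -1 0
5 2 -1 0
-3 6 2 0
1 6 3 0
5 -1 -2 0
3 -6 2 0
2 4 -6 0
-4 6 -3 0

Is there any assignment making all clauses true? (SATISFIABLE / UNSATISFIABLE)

y2 = True:
  y3 = True:
    propagation gives y1=False, y4=False, y6=False, y5=True; an empty clause results — contradiction.
  y3 = False:
    propagation gives y6=False; an empty clause results — contradiction.
y2 = False:
  y3 = True:
    propagation gives y6=True, y4=True, y1=True, y5=False; an empty clause results — contradiction.
  y3 = False:
    propagation gives y4=True, y5=True, y6=True; an empty clause results — contradiction.
Every branch closes, so no satisfying assignment exists.

UNSATISFIABLE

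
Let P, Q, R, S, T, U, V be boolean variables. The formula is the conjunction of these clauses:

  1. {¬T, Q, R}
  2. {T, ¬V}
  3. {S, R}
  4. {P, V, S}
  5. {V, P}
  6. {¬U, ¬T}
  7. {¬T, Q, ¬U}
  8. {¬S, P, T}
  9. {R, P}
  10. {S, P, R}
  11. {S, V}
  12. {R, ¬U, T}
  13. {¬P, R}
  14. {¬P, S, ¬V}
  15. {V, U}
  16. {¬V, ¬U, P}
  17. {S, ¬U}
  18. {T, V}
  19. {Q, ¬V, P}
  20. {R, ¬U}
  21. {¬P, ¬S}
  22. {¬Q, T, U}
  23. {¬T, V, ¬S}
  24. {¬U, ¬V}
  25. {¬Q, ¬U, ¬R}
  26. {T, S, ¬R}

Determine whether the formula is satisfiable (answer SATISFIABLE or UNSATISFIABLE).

Try P = False.
  then V is forced to True.
  then T is forced to True.
  then U is forced to False.
  then R is forced to True.
  then Q is forced to True.
S is now unconstrained; take S = False.
Every clause has at least one true literal under this assignment.
So P = F, Q = T, R = T, S = F, T = T, U = F, V = T is a satisfying assignment.

SATISFIABLE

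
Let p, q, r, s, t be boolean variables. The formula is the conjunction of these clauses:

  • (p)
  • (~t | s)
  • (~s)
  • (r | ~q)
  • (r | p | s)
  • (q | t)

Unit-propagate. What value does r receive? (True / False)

True

Unit clause (p) sets p = True.
Unit clause (~s) sets s = False.
From (~t | s) and s = False: t = False.
In (t | q), t is now false; q must hold, so q = True.
(~q | r): since q = True, the clause reduces to (r). r = True.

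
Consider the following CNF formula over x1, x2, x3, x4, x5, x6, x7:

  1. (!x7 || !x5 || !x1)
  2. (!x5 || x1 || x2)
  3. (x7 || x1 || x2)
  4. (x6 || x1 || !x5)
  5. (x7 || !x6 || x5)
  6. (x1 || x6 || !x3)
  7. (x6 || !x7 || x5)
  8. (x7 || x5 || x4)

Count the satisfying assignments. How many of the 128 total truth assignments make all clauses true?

45

Case analysis on x5 and x1:
  x5=1, x1=1: forces x7=0; x2, x3, x4, x6 free → 2^4 = 16.
  x5=1, x1=0: forces x2=1; x6=1; x3, x4, x7 free → 2^3 = 8.
  x5=0, x1=1: x2, x3 free; 3 ways for (x4,x6,x7) × 2^2 = 12.
  x5=0, x1=0: 9 of the 32 assignments to (x2,x3,x4,x6,x7) work.
Total: 16 + 8 + 12 + 9 = 45.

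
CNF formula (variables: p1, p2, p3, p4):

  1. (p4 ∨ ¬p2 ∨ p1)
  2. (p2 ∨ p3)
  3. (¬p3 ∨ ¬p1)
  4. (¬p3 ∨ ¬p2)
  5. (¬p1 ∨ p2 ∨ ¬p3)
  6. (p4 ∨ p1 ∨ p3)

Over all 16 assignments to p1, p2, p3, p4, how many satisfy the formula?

5

The models are:
  p1=F p2=F p3=T p4=F
  p1=F p2=F p3=T p4=T
  p1=F p2=T p3=F p4=T
  p1=T p2=T p3=F p4=F
  p1=T p2=T p3=F p4=T
That's 5 in total.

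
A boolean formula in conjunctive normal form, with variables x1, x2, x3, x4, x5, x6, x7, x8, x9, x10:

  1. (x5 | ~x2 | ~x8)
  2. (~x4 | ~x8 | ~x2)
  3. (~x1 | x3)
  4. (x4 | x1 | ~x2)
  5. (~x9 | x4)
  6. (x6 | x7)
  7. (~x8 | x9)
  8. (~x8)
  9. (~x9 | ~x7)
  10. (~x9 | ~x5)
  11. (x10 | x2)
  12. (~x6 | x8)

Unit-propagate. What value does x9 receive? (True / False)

False

(~x8) stands alone — x8 = False.
(x8 | ~x6): since x8 = False, the clause reduces to (~x6). x6 = False.
From (x7 | x6) and x6 = False: x7 = True.
From (~x9 | ~x7) and x7 = True: x9 = False.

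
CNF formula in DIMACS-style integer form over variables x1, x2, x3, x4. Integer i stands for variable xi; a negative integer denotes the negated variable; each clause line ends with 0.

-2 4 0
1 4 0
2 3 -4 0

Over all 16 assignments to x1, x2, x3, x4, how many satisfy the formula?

8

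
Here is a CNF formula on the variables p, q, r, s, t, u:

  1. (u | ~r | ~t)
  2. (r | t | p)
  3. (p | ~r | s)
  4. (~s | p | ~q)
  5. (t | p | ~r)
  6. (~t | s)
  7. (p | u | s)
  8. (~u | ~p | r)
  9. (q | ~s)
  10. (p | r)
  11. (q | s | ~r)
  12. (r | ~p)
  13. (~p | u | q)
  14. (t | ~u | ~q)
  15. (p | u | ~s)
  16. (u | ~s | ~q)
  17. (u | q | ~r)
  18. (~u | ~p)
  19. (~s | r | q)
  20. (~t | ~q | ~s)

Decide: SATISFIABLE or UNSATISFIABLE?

SATISFIABLE

Try p = True.
  then r is forced to True.
  then u is forced to False.
  then t is forced to False.
  then q is forced to True.
  then s is forced to False.
So p = T, q = T, r = T, s = F, t = F, u = F is a satisfying assignment.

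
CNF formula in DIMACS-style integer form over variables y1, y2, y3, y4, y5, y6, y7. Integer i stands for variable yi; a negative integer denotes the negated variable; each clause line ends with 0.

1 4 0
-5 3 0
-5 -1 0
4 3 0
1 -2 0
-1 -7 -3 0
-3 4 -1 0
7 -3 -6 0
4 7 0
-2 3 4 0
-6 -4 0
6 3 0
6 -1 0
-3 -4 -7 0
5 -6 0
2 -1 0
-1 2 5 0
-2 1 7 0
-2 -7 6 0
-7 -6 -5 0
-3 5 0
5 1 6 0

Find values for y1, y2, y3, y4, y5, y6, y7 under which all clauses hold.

y1 = 0, y2 = 0, y3 = 1, y4 = 1, y5 = 1, y6 = 0, y7 = 0

Check each clause:
  1. (y4 | y1) — y4 is true.
  2. (~y5 | y3) — y3 is true.
  3. (~y1 | ~y5) — ~y1 is true.
  4. (y3 | y4) — y3 is true.
  5. (~y2 | y1) — ~y2 is true.
  6. (~y1 | ~y3 | ~y7) — ~y7 is true.
  7. (~y3 | ~y1 | y4) — y4 is true.
  8. (y7 | ~y6 | ~y3) — ~y6 is true.
  9. (y4 | y7) — y4 is true.
  10. (~y2 | y3 | y4) — y3 is true.
  11. (~y6 | ~y4) — ~y6 is true.
  12. (y6 | y3) — y3 is true.
  13. (y6 | ~y1) — ~y1 is true.
  14. (~y4 | ~y7 | ~y3) — ~y7 is true.
  15. (y5 | ~y6) — ~y6 is true.
  16. (y2 | ~y1) — ~y1 is true.
  17. (y2 | ~y1 | y5) — y5 is true.
  18. (~y2 | y7 | y1) — ~y2 is true.
  19. (~y2 | ~y7 | y6) — ~y7 is true.
  20. (~y5 | ~y6 | ~y7) — ~y7 is true.
  21. (~y3 | y5) — y5 is true.
  22. (y1 | y5 | y6) — y5 is true.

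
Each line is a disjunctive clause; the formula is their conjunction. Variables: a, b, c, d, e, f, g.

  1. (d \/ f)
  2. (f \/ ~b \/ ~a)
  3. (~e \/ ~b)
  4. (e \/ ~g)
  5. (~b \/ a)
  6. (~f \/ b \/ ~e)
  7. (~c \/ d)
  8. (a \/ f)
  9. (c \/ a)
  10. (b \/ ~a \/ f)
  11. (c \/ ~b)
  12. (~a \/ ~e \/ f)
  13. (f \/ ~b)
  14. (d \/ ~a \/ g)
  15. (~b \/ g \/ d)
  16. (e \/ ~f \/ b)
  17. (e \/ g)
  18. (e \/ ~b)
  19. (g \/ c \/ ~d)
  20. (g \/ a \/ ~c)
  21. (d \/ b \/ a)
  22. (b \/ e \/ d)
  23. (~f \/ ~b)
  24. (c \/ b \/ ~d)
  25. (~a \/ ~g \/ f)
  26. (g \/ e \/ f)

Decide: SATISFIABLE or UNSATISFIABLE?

b = True:
  propagation gives e=False; an empty clause results — contradiction.
b = False:
  a = True:
    propagation gives f=True, e=False; an empty clause results — contradiction.
  a = False:
    propagation gives f=True, e=False; an empty clause results — contradiction.
Every branch closes, so no satisfying assignment exists.

UNSATISFIABLE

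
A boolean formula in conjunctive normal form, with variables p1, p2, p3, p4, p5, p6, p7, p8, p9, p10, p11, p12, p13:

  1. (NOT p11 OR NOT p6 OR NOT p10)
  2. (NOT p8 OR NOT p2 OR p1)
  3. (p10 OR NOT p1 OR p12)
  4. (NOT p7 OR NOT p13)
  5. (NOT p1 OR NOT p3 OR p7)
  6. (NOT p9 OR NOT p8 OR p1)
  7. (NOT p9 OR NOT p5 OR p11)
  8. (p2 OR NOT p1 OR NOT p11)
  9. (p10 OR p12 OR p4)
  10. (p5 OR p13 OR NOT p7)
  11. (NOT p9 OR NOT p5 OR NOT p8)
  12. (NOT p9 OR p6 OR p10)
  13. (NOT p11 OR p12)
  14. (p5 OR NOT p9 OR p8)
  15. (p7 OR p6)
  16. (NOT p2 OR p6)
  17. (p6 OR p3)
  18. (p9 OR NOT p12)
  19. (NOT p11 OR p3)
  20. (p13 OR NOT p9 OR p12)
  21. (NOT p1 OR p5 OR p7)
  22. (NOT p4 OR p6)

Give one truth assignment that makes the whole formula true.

p1 = 0, p2 = 1, p3 = 1, p4 = 1, p5 = 1, p6 = 1, p7 = 1, p8 = 0, p9 = 1, p10 = 0, p11 = 1, p12 = 1, p13 = 0

Try p1 = False.
Try p2 = True.
  then p8 is forced to False.
  then p6 is forced to True.
Try p3 = True.
For the remaining variables, p4 = True, p5 = True, p7 = True, p9 = True, p10 = False, p11 = True, p12 = True, p13 = False works.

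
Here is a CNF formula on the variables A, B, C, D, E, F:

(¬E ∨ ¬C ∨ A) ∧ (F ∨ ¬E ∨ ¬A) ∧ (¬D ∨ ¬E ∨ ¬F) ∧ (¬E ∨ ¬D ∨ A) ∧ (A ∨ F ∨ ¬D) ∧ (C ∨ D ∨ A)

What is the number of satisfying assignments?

Case analysis on A and D:
  A=1, D=1: forces E=0; B, C, F free → 2^3 = 8.
  A=1, D=0: B, C free; 3 ways for (E,F) × 2^2 = 12.
  A=0, D=1: remaining (B,C,E,F) ∈ {(0,0,0,1); (0,1,0,1); (1,0,0,1); (1,1,0,1)} — 4.
  A=0, D=0: remaining (B,C,E,F) ∈ {(0,1,0,0); (0,1,0,1); (1,1,0,0); (1,1,0,1)} — 4.
Total: 8 + 12 + 4 + 4 = 28.

28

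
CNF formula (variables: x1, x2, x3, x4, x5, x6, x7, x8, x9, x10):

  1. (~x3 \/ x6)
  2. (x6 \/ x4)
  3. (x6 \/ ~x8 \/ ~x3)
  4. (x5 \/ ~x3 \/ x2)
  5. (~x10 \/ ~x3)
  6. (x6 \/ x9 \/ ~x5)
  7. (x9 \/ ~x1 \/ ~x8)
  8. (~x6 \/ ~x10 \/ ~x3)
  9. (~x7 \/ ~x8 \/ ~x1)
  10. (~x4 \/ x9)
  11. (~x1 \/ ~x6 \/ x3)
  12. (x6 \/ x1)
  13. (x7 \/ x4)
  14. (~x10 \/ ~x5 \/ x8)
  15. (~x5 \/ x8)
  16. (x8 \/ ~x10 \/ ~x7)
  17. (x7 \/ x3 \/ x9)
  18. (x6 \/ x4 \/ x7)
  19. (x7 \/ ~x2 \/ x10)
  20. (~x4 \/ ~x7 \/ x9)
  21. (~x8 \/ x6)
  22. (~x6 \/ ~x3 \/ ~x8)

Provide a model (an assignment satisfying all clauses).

x1=False, x2=False, x3=False, x4=False, x5=False, x6=True, x7=True, x8=True, x9=True, x10=False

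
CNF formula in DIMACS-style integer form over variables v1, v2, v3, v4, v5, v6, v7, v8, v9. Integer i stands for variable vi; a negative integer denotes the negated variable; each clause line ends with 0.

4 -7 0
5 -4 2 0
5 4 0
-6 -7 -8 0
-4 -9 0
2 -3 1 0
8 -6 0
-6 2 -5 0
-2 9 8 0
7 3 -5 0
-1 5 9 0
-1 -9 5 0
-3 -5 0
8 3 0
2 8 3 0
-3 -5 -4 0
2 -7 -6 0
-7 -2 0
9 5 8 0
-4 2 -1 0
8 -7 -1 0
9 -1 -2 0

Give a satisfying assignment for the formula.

v1=False, v2=True, v3=False, v4=True, v5=False, v6=True, v7=False, v8=True, v9=False

Set v1 = False and propagate.
Branch on v2: take v2 = True.
  then v7 is forced to False.
For the remaining variables, v3 = False, v4 = True, v5 = False, v6 = True, v8 = True, v9 = False works.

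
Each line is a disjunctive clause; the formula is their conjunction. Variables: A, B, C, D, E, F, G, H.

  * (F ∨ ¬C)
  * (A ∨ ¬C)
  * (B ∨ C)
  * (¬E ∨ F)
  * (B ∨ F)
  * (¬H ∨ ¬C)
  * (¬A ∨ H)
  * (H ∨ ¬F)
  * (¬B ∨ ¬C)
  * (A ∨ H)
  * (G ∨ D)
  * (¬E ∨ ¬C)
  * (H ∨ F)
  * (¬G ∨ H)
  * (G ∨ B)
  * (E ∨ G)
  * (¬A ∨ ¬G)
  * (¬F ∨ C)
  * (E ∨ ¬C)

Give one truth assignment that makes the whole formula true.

Pure literal: D appears only positively; assign D = True.
Branch on A: take A = False.
  then C is forced to False.
  then B is forced to True.
  then H is forced to True.
  then F is forced to False.
  then E is forced to False.
  then G is forced to True.
Every clause has at least one true literal under this assignment.

A=0  B=1  C=0  D=1  E=0  F=0  G=1  H=1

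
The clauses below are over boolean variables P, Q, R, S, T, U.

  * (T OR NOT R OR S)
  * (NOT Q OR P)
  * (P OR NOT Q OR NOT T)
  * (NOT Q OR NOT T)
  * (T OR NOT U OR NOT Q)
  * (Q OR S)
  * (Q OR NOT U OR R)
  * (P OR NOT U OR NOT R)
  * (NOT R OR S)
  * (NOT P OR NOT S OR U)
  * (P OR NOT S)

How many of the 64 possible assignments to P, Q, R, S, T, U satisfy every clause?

3

The models are:
  P=T Q=F R=T S=T T=F U=T
  P=T Q=F R=T S=T T=T U=T
  P=T Q=T R=F S=F T=F U=F
That's 3 in total.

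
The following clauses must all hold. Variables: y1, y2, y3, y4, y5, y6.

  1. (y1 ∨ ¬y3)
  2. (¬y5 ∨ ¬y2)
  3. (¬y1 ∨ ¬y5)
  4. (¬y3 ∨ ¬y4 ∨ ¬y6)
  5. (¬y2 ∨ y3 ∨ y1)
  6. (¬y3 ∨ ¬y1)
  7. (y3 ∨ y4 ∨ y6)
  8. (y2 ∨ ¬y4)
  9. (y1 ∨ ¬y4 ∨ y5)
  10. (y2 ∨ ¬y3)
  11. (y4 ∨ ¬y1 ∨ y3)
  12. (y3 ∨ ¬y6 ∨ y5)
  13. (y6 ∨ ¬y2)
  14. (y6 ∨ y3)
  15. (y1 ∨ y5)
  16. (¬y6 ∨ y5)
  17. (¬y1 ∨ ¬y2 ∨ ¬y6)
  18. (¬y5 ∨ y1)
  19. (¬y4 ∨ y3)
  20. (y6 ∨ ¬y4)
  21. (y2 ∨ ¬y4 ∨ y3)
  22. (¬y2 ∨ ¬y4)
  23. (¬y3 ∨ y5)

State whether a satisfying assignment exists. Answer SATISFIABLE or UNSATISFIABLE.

y3 = True:
  propagation gives y1=True; an empty clause results — contradiction.
y3 = False:
  propagation gives y6=True, y5=True, y2=False, y1=False; an empty clause results — contradiction.
Every branch closes, so no satisfying assignment exists.

UNSATISFIABLE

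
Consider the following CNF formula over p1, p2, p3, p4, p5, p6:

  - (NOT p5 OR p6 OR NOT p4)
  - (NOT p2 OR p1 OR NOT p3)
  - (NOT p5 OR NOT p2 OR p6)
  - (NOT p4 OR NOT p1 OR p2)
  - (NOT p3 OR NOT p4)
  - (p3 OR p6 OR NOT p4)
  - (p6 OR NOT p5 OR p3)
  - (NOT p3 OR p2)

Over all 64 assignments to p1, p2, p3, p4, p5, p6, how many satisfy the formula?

21

Split on p3, then p2.
  p3=T, p2=T: remaining (p1,p4,p5,p6) ∈ {(T,F,F,F); (T,F,F,T); (T,F,T,T)} — 3.
  p3=T, p2=F: a clause becomes empty — 0.
  p3=F, p2=T: p1 free; 5 ways for (p4,p5,p6) × 2^1 = 10.
  p3=F, p2=F: 8 of the 16 assignments to (p1,p4,p5,p6) work.
Total: 3 + 0 + 10 + 8 = 21.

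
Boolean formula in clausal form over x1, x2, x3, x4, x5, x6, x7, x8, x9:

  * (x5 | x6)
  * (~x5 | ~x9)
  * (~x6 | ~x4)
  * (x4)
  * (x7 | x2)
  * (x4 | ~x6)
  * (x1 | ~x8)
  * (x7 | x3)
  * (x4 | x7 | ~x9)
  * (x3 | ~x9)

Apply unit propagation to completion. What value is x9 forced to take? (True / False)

Unit clause (x4) sets x4 = True.
(~x6 | ~x4): since x4 = True, the clause reduces to (~x6). x6 = False.
From (x5 | x6) and x6 = False: x5 = True.
(~x5 | ~x9): since x5 = True, the clause reduces to (~x9). x9 = False.

False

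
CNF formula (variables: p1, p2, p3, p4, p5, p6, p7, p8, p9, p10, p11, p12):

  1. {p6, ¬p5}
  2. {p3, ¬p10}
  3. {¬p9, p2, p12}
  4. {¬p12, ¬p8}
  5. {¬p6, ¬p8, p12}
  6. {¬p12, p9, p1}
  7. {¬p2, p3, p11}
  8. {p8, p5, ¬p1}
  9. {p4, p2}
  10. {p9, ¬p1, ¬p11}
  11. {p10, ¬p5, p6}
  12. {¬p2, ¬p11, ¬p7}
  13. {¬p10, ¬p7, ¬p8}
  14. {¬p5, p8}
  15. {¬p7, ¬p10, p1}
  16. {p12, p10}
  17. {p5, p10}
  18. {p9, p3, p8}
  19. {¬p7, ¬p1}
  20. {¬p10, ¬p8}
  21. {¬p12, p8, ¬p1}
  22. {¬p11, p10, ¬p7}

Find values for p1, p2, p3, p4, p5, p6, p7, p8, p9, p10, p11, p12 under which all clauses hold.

p1=False, p2=True, p3=True, p4=True, p5=False, p6=False, p7=False, p8=False, p9=True, p10=True, p11=False, p12=True

Check each clause:
  1. {p6, ¬p5} — ¬p5 is true.
  2. {¬p10, p3} — p3 is true.
  3. {p12, ¬p9, p2} — p2 is true.
  4. {¬p8, ¬p12} — ¬p8 is true.
  5. {¬p8, ¬p6, p12} — ¬p8 is true.
  6. {p9, ¬p12, p1} — p9 is true.
  7. {p11, p3, ¬p2} — p3 is true.
  8. {p8, p5, ¬p1} — ¬p1 is true.
  9. {p4, p2} — p2 is true.
  10. {p9, ¬p11, ¬p1} — p9 is true.
  11. {¬p5, p6, p10} — p10 is true.
  12. {¬p11, ¬p7, ¬p2} — ¬p7 is true.
  13. {¬p7, ¬p10, ¬p8} — ¬p8 is true.
  14. {p8, ¬p5} — ¬p5 is true.
  15. {¬p7, ¬p10, p1} — ¬p7 is true.
  16. {p12, p10} — p10 is true.
  17. {p10, p5} — p10 is true.
  18. {p9, p8, p3} — p9 is true.
  19. {¬p7, ¬p1} — ¬p7 is true.
  20. {¬p8, ¬p10} — ¬p8 is true.
  21. {p8, ¬p1, ¬p12} — ¬p1 is true.
  22. {¬p7, p10, ¬p11} — ¬p7 is true.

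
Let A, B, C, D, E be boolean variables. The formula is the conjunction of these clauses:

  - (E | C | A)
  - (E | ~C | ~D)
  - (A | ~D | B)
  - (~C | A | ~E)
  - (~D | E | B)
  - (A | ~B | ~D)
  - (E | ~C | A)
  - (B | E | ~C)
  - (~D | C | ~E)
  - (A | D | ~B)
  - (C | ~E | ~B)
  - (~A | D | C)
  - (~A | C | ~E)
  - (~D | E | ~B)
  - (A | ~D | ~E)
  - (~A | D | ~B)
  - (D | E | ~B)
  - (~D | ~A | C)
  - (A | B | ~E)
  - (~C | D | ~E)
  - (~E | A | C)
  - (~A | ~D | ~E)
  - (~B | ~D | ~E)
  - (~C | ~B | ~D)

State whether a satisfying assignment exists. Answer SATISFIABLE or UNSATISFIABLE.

E = True:
  A = True:
    propagation gives C=True, D=True; an empty clause results — contradiction.
  A = False:
    propagation gives C=False; an empty clause results — contradiction.
E = False:
  D = True:
    propagation gives C=False, A=True; an empty clause results — contradiction.
  D = False:
    propagation gives B=False, C=False, A=True; an empty clause results — contradiction.
Every branch closes, so no satisfying assignment exists.

UNSATISFIABLE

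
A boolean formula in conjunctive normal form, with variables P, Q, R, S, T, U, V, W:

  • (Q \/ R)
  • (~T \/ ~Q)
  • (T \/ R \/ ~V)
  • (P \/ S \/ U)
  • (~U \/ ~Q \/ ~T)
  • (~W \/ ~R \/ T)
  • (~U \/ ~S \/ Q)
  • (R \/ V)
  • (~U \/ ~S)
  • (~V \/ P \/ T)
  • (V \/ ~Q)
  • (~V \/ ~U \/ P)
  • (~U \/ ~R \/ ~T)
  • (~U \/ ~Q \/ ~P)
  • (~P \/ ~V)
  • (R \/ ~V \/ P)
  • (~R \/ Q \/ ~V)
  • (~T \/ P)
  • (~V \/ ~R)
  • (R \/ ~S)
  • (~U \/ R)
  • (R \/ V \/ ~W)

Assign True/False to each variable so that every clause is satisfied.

Set P = True and propagate.
  then V is forced to False.
  then R is forced to True.
  then Q is forced to False.
Try S = True.
  then U is forced to False.
For the remaining variables, T = True, W = True works.

P = T, Q = F, R = T, S = T, T = T, U = F, V = F, W = T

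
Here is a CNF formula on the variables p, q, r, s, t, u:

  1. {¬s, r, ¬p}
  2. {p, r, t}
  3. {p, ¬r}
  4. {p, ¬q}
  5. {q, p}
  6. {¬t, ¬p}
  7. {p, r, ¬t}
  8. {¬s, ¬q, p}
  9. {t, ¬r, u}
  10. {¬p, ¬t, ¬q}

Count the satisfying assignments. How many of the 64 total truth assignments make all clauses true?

Split on p, then r.
  p=1, r=1: remaining (q,s,t,u) ∈ {(0,0,0,1); (0,1,0,1); (1,0,0,1); (1,1,0,1)} — 4.
  p=1, r=0: remaining (q,s,t,u) ∈ {(0,0,0,0); (0,0,0,1); (1,0,0,0); (1,0,0,1)} — 4.
  p=0, r=1: a clause becomes empty — 0.
  p=0, r=0: a clause becomes empty — 0.
Total: 4 + 4 + 0 + 0 = 8.

8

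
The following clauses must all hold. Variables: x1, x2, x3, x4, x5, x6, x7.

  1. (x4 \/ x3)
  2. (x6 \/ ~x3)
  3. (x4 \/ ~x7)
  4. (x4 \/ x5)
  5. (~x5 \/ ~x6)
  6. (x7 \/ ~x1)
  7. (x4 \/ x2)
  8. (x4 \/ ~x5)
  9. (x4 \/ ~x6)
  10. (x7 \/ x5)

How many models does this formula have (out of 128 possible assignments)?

Split on x4, then x5.
  x4=T, x5=T: x2 free; 3 ways for (x1,x3,x6,x7) × 2^1 = 6.
  x4=T, x5=F: x1, x2 free; 3 ways for (x3,x6,x7) × 2^2 = 12.
  x4=F, x5=T: a clause becomes empty — 0.
  x4=F, x5=F: a clause becomes empty — 0.
Total: 6 + 12 + 0 + 0 = 18.

18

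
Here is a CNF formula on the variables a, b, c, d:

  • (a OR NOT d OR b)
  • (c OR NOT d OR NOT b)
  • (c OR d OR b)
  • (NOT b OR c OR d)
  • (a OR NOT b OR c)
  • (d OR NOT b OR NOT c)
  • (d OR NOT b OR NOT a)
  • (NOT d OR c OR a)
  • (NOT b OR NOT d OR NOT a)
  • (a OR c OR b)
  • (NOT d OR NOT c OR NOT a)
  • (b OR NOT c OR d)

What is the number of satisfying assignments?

2

Satisfying assignments:
  a=0 b=1 c=1 d=1
  a=1 b=0 c=0 d=1
Count: 2.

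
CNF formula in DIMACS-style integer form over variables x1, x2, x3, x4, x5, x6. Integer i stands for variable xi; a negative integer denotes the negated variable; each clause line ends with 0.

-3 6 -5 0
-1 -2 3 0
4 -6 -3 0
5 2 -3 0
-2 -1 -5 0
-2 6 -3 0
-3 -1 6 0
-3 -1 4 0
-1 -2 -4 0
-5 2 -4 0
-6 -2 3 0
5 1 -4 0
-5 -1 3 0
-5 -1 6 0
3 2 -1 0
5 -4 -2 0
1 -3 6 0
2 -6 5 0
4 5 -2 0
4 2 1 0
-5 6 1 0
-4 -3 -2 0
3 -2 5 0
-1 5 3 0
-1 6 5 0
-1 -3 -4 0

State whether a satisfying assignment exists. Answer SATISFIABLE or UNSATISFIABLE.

UNSATISFIABLE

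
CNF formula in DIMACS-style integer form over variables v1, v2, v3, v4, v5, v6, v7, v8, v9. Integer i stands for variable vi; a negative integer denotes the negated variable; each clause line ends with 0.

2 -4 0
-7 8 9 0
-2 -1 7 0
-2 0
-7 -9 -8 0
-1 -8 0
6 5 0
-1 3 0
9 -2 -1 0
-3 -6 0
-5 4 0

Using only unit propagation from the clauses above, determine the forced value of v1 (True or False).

False

(!v2) is a unit clause: v2 = False.
From (v2 || !v4) and v2 = False: v4 = False.
In (!v5 || v4), v4 is now false; !v5 must hold, so v5 = False.
(v6 || v5): since v5 = False, the clause reduces to (v6). v6 = True.
From (!v3 || !v6) and v6 = True: v3 = False.
(!v1 || v3) with v3 = False leaves only !v1, so v1 = False.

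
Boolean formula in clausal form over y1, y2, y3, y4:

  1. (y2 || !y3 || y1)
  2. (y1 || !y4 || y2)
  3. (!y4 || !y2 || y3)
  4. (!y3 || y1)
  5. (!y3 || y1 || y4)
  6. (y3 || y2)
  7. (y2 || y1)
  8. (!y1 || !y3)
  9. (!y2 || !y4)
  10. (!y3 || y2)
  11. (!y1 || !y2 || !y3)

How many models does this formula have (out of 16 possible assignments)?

2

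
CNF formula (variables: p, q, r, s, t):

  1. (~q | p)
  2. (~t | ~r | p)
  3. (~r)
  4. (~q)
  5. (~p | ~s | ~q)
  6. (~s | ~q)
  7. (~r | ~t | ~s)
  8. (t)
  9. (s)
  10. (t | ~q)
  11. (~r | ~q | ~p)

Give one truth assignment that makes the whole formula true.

p=F, q=F, r=F, s=T, t=T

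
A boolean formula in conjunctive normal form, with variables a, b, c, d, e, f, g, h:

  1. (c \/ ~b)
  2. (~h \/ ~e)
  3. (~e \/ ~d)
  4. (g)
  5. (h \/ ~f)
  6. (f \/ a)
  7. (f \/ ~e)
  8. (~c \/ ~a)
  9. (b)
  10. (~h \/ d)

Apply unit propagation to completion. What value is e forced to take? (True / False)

False

(g) stands alone — g = True.
(b) stands alone — b = True.
(~b \/ c): since b = True, the clause reduces to (c). c = True.
(~c \/ ~a) with c = True leaves only ~a, so a = False.
(a \/ f) with a = False leaves only f, so f = True.
In (h \/ ~f), ~f is now false; h must hold, so h = True.
(~e \/ ~h): since h = True, the clause reduces to (~e). e = False.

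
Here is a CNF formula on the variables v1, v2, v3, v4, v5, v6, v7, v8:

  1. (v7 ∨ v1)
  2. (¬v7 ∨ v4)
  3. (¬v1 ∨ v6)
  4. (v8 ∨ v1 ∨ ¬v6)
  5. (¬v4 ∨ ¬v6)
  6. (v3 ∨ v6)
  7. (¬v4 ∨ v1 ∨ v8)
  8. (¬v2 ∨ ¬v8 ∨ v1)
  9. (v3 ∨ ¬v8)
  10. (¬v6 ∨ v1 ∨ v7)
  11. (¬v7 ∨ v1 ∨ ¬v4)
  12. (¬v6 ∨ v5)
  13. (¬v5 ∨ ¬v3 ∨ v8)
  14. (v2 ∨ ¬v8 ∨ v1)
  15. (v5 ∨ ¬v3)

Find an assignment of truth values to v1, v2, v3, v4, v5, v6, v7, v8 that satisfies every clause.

v1=1, v2=1, v3=1, v4=0, v5=1, v6=1, v7=0, v8=1

Check each clause:
  1. (v1 ∨ v7) — v1 is true.
  2. (¬v7 ∨ v4) — ¬v7 is true.
  3. (¬v1 ∨ v6) — v6 is true.
  4. (v1 ∨ ¬v6 ∨ v8) — v8 is true.
  5. (¬v6 ∨ ¬v4) — ¬v4 is true.
  6. (v6 ∨ v3) — v3 is true.
  7. (v1 ∨ ¬v4 ∨ v8) — v8 is true.
  8. (¬v2 ∨ v1 ∨ ¬v8) — v1 is true.
  9. (v3 ∨ ¬v8) — v3 is true.
  10. (¬v6 ∨ v1 ∨ v7) — v1 is true.
  11. (v1 ∨ ¬v7 ∨ ¬v4) — v1 is true.
  12. (¬v6 ∨ v5) — v5 is true.
  13. (¬v3 ∨ ¬v5 ∨ v8) — v8 is true.
  14. (v2 ∨ ¬v8 ∨ v1) — v1 is true.
  15. (¬v3 ∨ v5) — v5 is true.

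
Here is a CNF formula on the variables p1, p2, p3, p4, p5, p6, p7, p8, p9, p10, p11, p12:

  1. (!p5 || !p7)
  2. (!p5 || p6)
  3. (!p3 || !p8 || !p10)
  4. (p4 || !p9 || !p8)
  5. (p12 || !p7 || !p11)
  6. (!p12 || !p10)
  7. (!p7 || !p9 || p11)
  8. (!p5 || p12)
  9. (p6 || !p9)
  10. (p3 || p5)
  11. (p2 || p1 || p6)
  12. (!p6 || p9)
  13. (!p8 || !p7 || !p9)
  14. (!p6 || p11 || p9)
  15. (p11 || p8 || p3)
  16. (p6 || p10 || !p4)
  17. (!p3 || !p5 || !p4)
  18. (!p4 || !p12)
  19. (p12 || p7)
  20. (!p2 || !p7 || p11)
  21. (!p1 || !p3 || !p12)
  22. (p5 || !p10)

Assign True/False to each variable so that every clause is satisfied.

p1=F, p2=T, p3=T, p4=F, p5=F, p6=F, p7=T, p8=T, p9=F, p10=F, p11=T, p12=T

Branch on p1: take p1 = False.
Set p2 = True and propagate.
Branch on p3: take p3 = True.
The remaining clauses are satisfied by p4 = False, p5 = False, p6 = False, p7 = True, p8 = True, p9 = False, p10 = False, p11 = True, p12 = True.
Every clause has at least one true literal under this assignment.
Check each clause:
  1. (!p5 || !p7) — !p5 is true.
  2. (p6 || !p5) — !p5 is true.
  3. (!p8 || !p10 || !p3) — !p10 is true.
  4. (!p8 || p4 || !p9) — !p9 is true.
  5. (!p11 || p12 || !p7) — p12 is true.
  6. (!p12 || !p10) — !p10 is true.
  7. (!p7 || p11 || !p9) — p11 is true.
  8. (p12 || !p5) — !p5 is true.
  9. (!p9 || p6) — !p9 is true.
  10. (p5 || p3) — p3 is true.
  11. (p2 || p1 || p6) — p2 is true.
  12. (p9 || !p6) — !p6 is true.
  13. (!p7 || !p8 || !p9) — !p9 is true.
  14. (!p6 || p9 || p11) — !p6 is true.
  15. (p11 || p8 || p3) — p3 is true.
  16. (p10 || !p4 || p6) — !p4 is true.
  17. (!p3 || !p5 || !p4) — !p5 is true.
  18. (!p4 || !p12) — !p4 is true.
  19. (p7 || p12) — p12 is true.
  20. (p11 || !p2 || !p7) — p11 is true.
  21. (!p12 || !p3 || !p1) — !p1 is true.
  22. (p5 || !p10) — !p10 is true.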